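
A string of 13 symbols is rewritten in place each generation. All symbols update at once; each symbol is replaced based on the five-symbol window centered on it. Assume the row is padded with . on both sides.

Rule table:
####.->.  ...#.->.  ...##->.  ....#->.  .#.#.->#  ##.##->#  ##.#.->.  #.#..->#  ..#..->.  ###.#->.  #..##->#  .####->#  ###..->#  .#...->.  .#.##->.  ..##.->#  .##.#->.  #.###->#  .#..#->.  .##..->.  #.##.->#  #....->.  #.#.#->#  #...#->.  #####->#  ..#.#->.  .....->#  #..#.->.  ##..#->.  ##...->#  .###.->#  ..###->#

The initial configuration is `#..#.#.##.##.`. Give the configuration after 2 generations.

generation 1: ....##.#.##.#
generation 2: ##..#..#.#..#

##..#..#.#..#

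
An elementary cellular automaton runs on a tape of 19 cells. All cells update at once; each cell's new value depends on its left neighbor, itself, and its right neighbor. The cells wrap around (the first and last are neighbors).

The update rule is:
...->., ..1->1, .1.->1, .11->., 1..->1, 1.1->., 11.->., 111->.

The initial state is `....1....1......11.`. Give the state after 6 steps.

....11..111.1...1.1

step 1: ...111..111....1..1
step 2: 1.1...11...1..11111
step 3: ..11.1..1.1111.....
step 4: .1...1111.....1....
step 5: 111.1....1...111...
step 6: ....11..111.1...1.1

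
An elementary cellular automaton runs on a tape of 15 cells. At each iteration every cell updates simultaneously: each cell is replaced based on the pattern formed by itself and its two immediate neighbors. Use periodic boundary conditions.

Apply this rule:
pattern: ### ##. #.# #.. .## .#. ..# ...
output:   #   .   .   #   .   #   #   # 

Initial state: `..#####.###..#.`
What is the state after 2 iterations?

##.###...#.####
#...#.####..###

#...#.####..###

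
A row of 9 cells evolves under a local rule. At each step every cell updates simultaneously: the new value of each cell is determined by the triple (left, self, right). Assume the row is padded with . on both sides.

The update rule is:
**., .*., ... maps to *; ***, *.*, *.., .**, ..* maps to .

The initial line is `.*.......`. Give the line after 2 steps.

.*.******
.*......*

.*......*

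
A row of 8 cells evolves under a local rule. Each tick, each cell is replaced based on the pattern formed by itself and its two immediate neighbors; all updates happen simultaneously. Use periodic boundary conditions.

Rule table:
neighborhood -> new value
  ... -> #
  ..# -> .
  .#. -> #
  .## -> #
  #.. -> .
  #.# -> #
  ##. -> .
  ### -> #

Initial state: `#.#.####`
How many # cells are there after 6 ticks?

tick 1: .#######
tick 2: #######.
tick 3: ######.#
tick 4: #####.##
tick 5: ####.###
tick 6: ###.####
count of #: 7

7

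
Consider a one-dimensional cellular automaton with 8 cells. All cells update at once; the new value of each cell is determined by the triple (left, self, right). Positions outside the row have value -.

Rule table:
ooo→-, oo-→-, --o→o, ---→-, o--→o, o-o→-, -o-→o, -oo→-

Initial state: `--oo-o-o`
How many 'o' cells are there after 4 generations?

2

-o---o-o
ooo-oo-o
-------o
------oo
count of o: 2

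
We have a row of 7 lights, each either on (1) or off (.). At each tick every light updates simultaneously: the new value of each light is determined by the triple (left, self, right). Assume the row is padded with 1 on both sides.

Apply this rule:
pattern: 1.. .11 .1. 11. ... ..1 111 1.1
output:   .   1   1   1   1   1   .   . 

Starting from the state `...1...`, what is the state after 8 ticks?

.111.11
.1.1.1.
.1.1.1.  (fixed point — unchanged through tick 8)

.1.1.1.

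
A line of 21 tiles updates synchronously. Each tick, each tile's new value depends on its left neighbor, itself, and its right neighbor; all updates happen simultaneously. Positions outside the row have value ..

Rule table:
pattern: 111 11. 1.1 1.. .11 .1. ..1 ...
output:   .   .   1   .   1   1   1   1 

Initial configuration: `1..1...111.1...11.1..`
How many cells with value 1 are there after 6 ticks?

tick 1: 1.11.111..11.111.11.1
tick 2: 111.11...11.11..11.11
tick 3: 1..11..111.11..11.11.
tick 4: 1.11..11..11..11.11..
tick 5: 111..11..11..11.11..1
tick 6: 1...11..11..11.11..11
count of 1: 11

11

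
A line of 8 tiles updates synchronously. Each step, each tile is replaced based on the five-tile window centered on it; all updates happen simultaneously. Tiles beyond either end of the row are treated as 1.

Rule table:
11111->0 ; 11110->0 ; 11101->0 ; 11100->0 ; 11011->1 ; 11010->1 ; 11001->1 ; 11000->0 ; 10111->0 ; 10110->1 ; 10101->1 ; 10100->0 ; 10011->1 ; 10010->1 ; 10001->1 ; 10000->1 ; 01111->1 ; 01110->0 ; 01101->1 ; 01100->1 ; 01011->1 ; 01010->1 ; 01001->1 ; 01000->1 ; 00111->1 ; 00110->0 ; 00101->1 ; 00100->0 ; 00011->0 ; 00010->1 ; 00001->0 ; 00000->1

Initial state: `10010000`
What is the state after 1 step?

01101100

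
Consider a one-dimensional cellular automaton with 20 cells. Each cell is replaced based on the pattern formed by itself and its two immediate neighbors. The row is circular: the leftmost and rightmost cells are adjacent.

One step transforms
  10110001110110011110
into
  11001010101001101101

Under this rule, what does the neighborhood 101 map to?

1

At position 1 the neighborhood is 101; the next row has 1 there.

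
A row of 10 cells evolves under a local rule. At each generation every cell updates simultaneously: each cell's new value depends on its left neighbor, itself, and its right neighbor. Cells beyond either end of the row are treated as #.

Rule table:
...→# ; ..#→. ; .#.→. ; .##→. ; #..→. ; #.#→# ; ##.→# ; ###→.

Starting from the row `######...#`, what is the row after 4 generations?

.....#.#..
.###..#...
#..#....#.
#....##..#

#....##..#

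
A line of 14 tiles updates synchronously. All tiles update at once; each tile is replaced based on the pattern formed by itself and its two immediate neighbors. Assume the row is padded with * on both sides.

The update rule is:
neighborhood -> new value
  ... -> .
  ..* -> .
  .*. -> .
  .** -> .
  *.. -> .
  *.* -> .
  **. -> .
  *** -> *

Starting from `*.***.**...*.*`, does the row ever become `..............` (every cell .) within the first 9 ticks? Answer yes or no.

...*..........
..............
all cells are . at tick 2

yes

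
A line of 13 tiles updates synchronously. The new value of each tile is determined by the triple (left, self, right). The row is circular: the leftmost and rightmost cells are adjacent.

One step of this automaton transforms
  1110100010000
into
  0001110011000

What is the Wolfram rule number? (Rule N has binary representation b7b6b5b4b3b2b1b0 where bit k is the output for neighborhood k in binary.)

position 1: 111 → 0  (bit 7 = 0)
position 2: 110 → 0  (bit 6 = 0)
position 3: 101 → 1  (bit 5 = 1)
position 5: 100 → 1  (bit 4 = 1)
position 0: 011 → 0  (bit 3 = 0)
position 4: 010 → 1  (bit 2 = 1)
position 7: 001 → 0  (bit 1 = 0)
position 6: 000 → 0  (bit 0 = 0)
bits b7..b0 = 00110100 = 52

52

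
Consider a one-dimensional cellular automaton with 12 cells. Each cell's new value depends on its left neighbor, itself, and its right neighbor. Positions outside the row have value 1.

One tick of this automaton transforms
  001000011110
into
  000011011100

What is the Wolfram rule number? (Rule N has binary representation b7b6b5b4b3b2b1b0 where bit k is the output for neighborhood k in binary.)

137

position 8: 111 → 1  (bit 7 = 1)
position 10: 110 → 0  (bit 6 = 0)
position 11: 101 → 0  (bit 5 = 0)
position 0: 100 → 0  (bit 4 = 0)
position 7: 011 → 1  (bit 3 = 1)
position 2: 010 → 0  (bit 2 = 0)
position 1: 001 → 0  (bit 1 = 0)
position 4: 000 → 1  (bit 0 = 1)
bits b7..b0 = 10001001 = 137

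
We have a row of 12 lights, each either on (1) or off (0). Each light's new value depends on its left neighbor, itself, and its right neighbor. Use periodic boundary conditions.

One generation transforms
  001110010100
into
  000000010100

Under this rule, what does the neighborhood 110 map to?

At position 4 the neighborhood is 110; the next row has 0 there.

0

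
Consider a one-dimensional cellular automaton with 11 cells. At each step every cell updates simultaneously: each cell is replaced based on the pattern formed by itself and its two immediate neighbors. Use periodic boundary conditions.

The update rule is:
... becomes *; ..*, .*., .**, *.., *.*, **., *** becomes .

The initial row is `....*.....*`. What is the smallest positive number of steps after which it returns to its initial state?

2

.**...***..
....*.....*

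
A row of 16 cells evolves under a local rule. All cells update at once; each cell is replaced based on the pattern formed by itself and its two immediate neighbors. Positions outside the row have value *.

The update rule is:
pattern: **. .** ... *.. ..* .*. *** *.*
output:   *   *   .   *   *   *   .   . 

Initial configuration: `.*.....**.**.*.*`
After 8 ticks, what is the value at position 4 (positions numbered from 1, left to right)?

*

.**...***.**.*.*
.***.**.*.**.*.*
.*.*.**.*.**.*.*
.*.*.**.*.**.*.*  (fixed point — unchanged through tick 8)
position 4 holds *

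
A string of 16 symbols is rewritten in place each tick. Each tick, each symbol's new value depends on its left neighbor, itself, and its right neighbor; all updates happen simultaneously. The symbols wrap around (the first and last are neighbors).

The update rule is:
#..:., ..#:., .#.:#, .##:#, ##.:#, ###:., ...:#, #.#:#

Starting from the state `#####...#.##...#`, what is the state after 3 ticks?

....#.#.####.#.#
.##.#####..#####
#####...#..#...#

#####...#..#...#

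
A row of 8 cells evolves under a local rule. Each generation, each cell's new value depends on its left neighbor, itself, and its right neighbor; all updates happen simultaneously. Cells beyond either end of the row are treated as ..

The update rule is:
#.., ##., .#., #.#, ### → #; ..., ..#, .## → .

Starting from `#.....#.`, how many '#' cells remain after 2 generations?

##....##
.##....#
count of #: 3

3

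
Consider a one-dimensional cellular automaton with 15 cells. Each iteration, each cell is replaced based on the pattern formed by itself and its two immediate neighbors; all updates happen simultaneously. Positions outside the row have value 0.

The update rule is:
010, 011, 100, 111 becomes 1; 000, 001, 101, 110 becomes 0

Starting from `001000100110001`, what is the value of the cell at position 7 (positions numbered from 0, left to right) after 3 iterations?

1

001100110101001
001010100101101
001010110101001
position 7 holds 1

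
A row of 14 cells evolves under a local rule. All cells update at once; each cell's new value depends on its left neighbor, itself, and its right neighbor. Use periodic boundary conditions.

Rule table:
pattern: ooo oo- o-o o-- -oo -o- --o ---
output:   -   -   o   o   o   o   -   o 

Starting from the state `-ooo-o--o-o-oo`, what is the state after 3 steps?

oo--ooo-ooooo-
o-o-o--oo----o
-ooooo-o-ooo-o

-ooooo-o-ooo-o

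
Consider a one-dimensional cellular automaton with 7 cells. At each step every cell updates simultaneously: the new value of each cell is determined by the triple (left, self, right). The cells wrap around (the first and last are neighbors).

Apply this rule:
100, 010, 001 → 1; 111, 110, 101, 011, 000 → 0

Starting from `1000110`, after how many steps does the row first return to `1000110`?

7

step 1: 1101000
step 2: 0001101
step 3: 1010001
step 4: 0011010
step 5: 0100011
step 6: 0110100
step 7: 1000110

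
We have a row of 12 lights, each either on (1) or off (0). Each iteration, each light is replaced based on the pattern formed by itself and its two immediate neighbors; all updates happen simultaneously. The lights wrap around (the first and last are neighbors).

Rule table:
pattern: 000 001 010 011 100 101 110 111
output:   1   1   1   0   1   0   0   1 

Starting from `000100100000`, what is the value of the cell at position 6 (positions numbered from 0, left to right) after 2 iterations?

1

iteration 1: 111111111111
iteration 2: 111111111111
position 6 holds 1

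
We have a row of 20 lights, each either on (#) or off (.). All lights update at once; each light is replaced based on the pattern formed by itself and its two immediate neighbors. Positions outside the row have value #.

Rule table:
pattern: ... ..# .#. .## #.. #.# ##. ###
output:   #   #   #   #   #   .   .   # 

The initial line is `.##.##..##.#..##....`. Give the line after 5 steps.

.#..#.###..####.####
.####.##.#####..####
.###..#..####.######
.##.########..######
.#..#######.########

.#..#######.########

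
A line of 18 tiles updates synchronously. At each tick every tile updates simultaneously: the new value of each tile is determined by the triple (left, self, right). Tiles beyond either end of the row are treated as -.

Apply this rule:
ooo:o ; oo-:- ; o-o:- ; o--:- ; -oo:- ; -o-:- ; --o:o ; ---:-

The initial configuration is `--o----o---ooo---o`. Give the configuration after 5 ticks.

-o----o---o-o---o-
o----o---o-----o--
----o---o-----o---
---o---o-----o----
--o---o-----o-----

--o---o-----o-----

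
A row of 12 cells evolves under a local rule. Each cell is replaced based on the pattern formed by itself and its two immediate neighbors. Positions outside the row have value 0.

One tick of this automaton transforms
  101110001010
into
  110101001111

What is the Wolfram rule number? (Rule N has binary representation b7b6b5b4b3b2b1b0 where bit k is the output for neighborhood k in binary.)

position 3: 111 → 1  (bit 7 = 1)
position 4: 110 → 0  (bit 6 = 0)
position 1: 101 → 1  (bit 5 = 1)
position 5: 100 → 1  (bit 4 = 1)
position 2: 011 → 0  (bit 3 = 0)
position 0: 010 → 1  (bit 2 = 1)
position 7: 001 → 0  (bit 1 = 0)
position 6: 000 → 0  (bit 0 = 0)
bits b7..b0 = 10110100 = 180

180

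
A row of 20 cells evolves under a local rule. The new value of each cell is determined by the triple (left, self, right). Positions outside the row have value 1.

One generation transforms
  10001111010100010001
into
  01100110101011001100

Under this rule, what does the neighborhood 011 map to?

At position 4 the neighborhood is 011; the next row has 0 there.

0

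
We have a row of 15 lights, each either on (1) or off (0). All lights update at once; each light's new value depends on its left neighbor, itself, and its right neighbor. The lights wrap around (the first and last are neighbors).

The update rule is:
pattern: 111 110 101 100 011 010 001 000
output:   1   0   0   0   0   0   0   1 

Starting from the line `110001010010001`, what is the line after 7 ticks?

001111000011110

100100000000100
000001111110000
111100111100111
111000011000011
110011000011001
100000011000000
001111000011110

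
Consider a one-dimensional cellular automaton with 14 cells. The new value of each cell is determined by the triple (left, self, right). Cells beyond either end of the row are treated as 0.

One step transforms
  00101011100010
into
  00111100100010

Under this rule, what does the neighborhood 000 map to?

At position 0 the neighborhood is 000; the next row has 0 there.

0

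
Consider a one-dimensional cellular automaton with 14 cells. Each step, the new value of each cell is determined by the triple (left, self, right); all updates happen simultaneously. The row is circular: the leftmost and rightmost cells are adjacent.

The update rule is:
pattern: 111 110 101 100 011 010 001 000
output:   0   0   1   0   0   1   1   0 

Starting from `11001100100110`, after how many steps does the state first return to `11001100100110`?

14

00010001101001
00110010011011
01000110100100
11001001101100
00011010010001
00100110110011
01101001000100
10011011001100
10100100010001
01101100110010
10010001000110
10110011001001
01000100011010
11001100100110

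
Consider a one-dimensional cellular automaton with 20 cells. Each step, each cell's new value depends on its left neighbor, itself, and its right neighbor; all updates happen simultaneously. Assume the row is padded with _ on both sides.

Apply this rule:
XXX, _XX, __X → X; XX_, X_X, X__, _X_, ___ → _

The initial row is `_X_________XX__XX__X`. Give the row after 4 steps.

_______XX__XX__X____

step 1: X_________XX__XX__X_
step 2: _________XX__XX__X__
step 3: ________XX__XX__X___
step 4: _______XX__XX__X____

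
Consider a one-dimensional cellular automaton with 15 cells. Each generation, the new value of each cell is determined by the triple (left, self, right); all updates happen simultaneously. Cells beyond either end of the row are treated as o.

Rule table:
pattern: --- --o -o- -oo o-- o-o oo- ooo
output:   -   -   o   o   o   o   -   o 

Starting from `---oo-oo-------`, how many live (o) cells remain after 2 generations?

7

generation 1: o--o-oo-o------
generation 2: -o-ooo-ooo-----
count of o: 7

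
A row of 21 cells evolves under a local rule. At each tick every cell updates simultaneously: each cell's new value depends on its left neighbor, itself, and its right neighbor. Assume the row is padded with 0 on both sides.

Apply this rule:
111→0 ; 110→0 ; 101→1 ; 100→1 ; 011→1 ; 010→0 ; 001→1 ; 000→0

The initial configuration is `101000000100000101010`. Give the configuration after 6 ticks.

010100001010001010101
101010010101010101010
010101101010101010101
101011010101010101010
010110101010101010101
101101010101010101010

101101010101010101010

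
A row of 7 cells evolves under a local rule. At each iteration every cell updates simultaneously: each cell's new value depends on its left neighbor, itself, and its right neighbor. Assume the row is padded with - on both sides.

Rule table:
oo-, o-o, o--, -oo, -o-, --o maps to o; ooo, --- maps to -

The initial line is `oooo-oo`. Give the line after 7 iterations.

o--oooo

iteration 1: o--oooo
iteration 2: oooo--o
iteration 3: o--oooo  (repeats iteration 1; period 2)
iteration 7: o--oooo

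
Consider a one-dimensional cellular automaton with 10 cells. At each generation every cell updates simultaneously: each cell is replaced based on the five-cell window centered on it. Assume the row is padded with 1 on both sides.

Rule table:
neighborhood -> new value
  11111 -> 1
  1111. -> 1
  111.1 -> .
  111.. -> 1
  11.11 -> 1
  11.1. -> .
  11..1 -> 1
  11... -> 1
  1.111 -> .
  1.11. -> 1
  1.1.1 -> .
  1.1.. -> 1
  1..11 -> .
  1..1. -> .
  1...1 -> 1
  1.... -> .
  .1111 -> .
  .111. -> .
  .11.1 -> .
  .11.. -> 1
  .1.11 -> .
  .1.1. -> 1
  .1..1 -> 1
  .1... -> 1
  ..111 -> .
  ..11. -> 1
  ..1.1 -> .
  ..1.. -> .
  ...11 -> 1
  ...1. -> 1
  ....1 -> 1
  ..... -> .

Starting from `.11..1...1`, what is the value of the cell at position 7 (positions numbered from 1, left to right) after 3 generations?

generation 1: 1111..111.
generation 2: 11111....1
generation 3: 111111.11.
position 7 holds .

.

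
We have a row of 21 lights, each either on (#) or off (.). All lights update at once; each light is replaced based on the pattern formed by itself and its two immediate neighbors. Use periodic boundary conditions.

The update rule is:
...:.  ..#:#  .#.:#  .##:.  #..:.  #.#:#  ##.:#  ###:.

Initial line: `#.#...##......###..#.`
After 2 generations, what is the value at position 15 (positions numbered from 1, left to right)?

.

generation 1: ###..#.#.....#..#.###
generation 2: ..#.####....##.###...
position 15 holds .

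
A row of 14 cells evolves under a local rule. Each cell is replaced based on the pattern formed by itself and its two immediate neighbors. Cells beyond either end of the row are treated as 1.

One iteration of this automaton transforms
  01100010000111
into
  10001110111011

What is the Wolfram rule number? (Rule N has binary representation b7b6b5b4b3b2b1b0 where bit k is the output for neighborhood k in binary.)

position 12: 111 → 1  (bit 7 = 1)
position 2: 110 → 0  (bit 6 = 0)
position 0: 101 → 1  (bit 5 = 1)
position 3: 100 → 0  (bit 4 = 0)
position 1: 011 → 0  (bit 3 = 0)
position 6: 010 → 1  (bit 2 = 1)
position 5: 001 → 1  (bit 1 = 1)
position 4: 000 → 1  (bit 0 = 1)
bits b7..b0 = 10100111 = 167

167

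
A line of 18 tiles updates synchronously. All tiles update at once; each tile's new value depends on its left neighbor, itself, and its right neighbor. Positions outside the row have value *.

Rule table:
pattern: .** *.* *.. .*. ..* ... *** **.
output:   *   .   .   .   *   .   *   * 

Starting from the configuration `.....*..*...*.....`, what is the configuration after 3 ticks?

tick 1: ....*..*...*.....*
tick 2: ...*..*...*.....**
tick 3: ..*..*...*.....***

..*..*...*.....***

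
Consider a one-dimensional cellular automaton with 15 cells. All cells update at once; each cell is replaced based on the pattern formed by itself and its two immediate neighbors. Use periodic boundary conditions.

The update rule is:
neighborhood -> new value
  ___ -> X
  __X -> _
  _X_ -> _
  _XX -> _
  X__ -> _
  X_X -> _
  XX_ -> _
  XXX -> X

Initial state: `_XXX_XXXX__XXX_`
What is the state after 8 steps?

X___X____XX___X

__X___XX____X__
X___X____XX___X
__X___XX____X__  (repeats step 1; period 2)
step 8: X___X____XX___X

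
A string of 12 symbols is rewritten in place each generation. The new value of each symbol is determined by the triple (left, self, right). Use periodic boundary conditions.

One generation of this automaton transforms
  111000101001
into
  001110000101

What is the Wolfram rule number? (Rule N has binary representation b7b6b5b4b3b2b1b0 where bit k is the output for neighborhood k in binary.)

89

position 0: 111 → 0  (bit 7 = 0)
position 2: 110 → 1  (bit 6 = 1)
position 7: 101 → 0  (bit 5 = 0)
position 3: 100 → 1  (bit 4 = 1)
position 11: 011 → 1  (bit 3 = 1)
position 6: 010 → 0  (bit 2 = 0)
position 5: 001 → 0  (bit 1 = 0)
position 4: 000 → 1  (bit 0 = 1)
bits b7..b0 = 01011001 = 89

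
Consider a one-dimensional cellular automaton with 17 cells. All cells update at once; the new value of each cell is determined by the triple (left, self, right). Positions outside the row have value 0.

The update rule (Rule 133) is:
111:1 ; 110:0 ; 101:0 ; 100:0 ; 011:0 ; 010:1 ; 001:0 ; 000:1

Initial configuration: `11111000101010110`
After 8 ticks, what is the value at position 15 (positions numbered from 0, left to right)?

1

tick 1: 01110010101010000
tick 2: 00100010101010111
tick 3: 10101010101010010
tick 4: 10101010101010010  (fixed point — unchanged through tick 8)
position 15 holds 1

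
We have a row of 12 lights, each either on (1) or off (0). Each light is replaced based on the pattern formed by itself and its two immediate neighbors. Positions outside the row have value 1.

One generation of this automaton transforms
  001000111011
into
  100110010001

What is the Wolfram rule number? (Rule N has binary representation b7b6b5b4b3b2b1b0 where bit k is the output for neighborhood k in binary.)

145

position 7: 111 → 1  (bit 7 = 1)
position 8: 110 → 0  (bit 6 = 0)
position 9: 101 → 0  (bit 5 = 0)
position 0: 100 → 1  (bit 4 = 1)
position 6: 011 → 0  (bit 3 = 0)
position 2: 010 → 0  (bit 2 = 0)
position 1: 001 → 0  (bit 1 = 0)
position 4: 000 → 1  (bit 0 = 1)
bits b7..b0 = 10010001 = 145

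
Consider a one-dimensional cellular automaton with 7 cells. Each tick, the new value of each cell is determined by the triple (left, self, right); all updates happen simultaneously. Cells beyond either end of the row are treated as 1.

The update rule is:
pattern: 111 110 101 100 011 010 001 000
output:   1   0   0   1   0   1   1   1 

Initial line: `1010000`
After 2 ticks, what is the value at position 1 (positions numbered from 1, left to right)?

tick 1: 0011111
tick 2: 1101111
position 1 holds 1

1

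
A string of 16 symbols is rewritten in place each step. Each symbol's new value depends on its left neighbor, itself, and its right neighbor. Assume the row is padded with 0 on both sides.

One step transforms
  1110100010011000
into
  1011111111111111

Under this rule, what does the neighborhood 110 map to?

At position 2 the neighborhood is 110; the next row has 1 there.

1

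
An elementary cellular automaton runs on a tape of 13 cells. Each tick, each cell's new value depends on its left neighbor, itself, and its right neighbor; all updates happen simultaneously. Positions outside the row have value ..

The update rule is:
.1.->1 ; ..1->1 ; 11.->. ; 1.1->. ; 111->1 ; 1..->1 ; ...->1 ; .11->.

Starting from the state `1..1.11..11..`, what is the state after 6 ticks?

1111...11..11
.11.111..11..
1....1.11..11
111111...11..
.1111.111..11
1.11...1.11..

1.11...1.11..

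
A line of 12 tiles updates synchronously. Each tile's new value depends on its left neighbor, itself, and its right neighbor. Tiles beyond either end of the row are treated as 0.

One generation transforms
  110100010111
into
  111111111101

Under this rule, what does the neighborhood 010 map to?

1

At position 3 the neighborhood is 010; the next row has 1 there.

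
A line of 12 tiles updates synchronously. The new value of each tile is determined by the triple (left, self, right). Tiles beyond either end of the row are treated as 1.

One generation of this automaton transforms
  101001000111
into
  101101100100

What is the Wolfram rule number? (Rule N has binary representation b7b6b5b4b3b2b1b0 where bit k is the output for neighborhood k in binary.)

position 10: 111 → 0  (bit 7 = 0)
position 0: 110 → 1  (bit 6 = 1)
position 1: 101 → 0  (bit 5 = 0)
position 3: 100 → 1  (bit 4 = 1)
position 9: 011 → 1  (bit 3 = 1)
position 2: 010 → 1  (bit 2 = 1)
position 4: 001 → 0  (bit 1 = 0)
position 7: 000 → 0  (bit 0 = 0)
bits b7..b0 = 01011100 = 92

92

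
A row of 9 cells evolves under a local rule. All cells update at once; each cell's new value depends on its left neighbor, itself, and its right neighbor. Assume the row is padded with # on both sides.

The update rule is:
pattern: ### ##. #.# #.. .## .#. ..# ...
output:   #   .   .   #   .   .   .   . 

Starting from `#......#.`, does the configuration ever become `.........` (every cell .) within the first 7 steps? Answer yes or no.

no

.#.......
..#......
#..#.....
.#..#....
..#..#...
#..#..#..
.#..#..#.
step 7 is .#..#..#., still not uniform .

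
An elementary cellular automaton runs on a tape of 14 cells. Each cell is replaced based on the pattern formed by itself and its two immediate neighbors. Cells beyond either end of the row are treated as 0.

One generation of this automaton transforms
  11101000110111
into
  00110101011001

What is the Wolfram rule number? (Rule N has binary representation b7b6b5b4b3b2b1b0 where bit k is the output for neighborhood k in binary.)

position 1: 111 → 0  (bit 7 = 0)
position 2: 110 → 1  (bit 6 = 1)
position 3: 101 → 1  (bit 5 = 1)
position 5: 100 → 1  (bit 4 = 1)
position 0: 011 → 0  (bit 3 = 0)
position 4: 010 → 0  (bit 2 = 0)
position 7: 001 → 1  (bit 1 = 1)
position 6: 000 → 0  (bit 0 = 0)
bits b7..b0 = 01110010 = 114

114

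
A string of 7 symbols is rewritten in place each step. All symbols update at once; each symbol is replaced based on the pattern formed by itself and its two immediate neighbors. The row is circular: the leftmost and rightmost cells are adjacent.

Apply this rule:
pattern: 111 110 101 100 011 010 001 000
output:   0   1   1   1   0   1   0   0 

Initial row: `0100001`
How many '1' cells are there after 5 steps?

step 1: 1110001
step 2: 0011000
step 3: 0001100
step 4: 0000110
step 5: 0000011
count of 1: 2

2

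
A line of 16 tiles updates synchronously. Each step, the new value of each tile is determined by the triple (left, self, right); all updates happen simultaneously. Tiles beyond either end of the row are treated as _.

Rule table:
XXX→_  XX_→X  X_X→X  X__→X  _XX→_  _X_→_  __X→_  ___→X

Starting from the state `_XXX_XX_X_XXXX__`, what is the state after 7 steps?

step 1: ___XX_XX_X___XXX
step 2: XX__XX_XX_XX___X
step 3: _XX__XX_XX_XXX__
step 4: __XX__XX_XX__XXX
step 5: X__XX__XX_XX___X
step 6: _X__XX__XX_XXX__
step 7: __X__XX__XX__XXX

__X__XX__XX__XXX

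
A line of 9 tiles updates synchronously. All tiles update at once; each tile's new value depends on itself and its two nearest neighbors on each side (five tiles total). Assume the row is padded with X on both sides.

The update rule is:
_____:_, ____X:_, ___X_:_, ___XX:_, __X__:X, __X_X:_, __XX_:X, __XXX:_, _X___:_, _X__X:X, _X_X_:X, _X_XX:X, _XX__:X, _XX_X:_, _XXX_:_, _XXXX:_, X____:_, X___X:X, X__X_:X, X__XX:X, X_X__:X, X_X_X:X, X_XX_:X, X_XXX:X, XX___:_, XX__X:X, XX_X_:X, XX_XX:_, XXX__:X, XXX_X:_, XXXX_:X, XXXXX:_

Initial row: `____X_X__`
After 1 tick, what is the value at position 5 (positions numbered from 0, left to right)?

_____XXXX
position 5 holds X

X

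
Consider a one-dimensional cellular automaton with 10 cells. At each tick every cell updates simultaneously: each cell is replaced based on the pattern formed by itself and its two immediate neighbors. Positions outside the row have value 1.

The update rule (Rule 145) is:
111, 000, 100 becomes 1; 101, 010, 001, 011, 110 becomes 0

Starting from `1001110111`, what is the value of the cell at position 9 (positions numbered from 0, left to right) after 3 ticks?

0

tick 1: 0100100011
tick 2: 0010011001
tick 3: 1001000100
position 9 holds 0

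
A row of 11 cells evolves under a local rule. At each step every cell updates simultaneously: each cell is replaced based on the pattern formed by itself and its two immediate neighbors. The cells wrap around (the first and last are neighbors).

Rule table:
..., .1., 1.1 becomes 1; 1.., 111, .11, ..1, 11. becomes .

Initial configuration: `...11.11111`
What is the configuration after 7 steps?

.1...1.....
.1.1.1.1111
1111111....
........11.
1111111....  (repeats step 3; period 2)
step 7: 1111111....

1111111....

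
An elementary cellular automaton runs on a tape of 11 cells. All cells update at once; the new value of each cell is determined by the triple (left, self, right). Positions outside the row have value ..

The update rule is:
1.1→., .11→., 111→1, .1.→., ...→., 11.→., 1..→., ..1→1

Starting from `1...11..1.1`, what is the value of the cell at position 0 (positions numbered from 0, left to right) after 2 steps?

step 1: ...1...1...
step 2: ..1...1....
position 0 holds .

.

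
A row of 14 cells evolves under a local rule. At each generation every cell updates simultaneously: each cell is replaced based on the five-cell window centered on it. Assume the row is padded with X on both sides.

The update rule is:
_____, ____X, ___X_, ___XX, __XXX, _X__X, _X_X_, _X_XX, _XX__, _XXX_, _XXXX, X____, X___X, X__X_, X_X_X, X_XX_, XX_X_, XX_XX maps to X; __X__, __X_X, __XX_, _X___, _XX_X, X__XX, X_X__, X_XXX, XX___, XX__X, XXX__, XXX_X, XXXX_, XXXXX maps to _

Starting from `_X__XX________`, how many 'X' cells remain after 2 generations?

X_X__X_XXXXXXX
_X_XX_X_X_____
count of X: 5

5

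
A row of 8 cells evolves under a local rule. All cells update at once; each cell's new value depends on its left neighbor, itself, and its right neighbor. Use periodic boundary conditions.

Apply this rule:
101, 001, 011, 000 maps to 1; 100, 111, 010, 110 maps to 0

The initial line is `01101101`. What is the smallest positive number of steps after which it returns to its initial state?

11011010
10110101
01101011
11010110
10101101
01011011
10110110
01101101

8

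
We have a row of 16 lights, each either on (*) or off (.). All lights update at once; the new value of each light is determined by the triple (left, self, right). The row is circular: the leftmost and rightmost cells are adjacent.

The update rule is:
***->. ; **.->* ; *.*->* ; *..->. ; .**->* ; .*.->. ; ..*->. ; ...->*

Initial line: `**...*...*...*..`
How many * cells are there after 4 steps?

7

**.*...*...*....
***..*...*...**.
*.*....*...*.***
**..**...*..**..
count of *: 7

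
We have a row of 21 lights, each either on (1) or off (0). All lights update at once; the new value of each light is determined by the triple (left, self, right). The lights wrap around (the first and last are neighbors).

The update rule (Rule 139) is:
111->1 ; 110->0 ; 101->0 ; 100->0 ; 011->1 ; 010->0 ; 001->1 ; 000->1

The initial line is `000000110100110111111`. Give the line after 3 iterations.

011111100001100111110
111111001111001111100
111110011110011111001

111110011110011111001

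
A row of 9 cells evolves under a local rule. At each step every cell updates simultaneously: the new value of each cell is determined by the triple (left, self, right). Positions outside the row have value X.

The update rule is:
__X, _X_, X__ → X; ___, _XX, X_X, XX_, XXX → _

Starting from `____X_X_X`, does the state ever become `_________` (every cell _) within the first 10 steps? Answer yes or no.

X__XX_X__
_XX___XXX
___X_X___
X_XX_XX_X
_________
all cells are _ at step 5

yes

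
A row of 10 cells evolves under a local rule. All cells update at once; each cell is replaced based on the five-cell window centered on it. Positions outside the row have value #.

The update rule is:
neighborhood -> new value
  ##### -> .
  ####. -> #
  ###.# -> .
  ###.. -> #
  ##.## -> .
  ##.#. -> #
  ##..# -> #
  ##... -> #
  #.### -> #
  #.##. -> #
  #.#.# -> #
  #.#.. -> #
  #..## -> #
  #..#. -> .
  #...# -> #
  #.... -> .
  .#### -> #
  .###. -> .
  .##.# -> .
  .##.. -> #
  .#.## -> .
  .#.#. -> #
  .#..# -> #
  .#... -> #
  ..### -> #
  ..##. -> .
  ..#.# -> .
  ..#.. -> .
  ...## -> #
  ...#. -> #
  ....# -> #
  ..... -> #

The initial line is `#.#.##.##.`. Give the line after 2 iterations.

.##.#..#..
.#.###..##

.#.###..##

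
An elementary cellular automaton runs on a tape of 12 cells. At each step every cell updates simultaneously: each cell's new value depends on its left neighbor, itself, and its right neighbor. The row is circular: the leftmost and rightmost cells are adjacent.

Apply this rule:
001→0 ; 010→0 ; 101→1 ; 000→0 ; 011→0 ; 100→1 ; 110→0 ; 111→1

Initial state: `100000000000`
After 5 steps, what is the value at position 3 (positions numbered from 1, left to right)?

010000000000
001000000000
000100000000
000010000000
000001000000
position 3 holds 0

0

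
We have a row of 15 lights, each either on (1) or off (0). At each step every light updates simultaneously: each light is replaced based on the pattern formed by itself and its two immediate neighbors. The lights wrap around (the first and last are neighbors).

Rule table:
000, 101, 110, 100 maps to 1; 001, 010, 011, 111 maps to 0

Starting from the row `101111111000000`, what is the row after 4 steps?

010000001111110
001111100000011
100000111111001
111110000001100

111110000001100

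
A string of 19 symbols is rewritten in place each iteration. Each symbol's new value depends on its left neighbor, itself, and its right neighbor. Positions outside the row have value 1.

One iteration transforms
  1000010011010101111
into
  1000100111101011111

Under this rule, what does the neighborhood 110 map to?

1

At position 0 the neighborhood is 110; the next row has 1 there.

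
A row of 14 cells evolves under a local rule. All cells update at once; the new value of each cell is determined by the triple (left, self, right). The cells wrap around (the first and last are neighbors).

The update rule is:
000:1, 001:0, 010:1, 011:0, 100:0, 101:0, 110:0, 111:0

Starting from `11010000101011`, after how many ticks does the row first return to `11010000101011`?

tick 1: 00010110101000
tick 2: 11010000101011

2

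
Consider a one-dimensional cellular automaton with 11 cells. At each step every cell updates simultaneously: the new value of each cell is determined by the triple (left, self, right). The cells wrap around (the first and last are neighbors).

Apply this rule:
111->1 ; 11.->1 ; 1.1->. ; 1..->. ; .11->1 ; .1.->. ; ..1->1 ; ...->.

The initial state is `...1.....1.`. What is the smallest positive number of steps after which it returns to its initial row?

..1.....1..
.1.....1...
1.....1....
.....1....1
....1....1.
...1....1..
..1....1...
.1....1....
1....1.....
....1.....1
...1.....1.

11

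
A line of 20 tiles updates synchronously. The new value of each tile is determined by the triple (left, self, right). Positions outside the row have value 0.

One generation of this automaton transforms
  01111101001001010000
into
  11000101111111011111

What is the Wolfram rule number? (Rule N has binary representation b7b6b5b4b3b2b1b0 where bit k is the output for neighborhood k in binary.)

95

position 2: 111 → 0  (bit 7 = 0)
position 5: 110 → 1  (bit 6 = 1)
position 6: 101 → 0  (bit 5 = 0)
position 8: 100 → 1  (bit 4 = 1)
position 1: 011 → 1  (bit 3 = 1)
position 7: 010 → 1  (bit 2 = 1)
position 0: 001 → 1  (bit 1 = 1)
position 17: 000 → 1  (bit 0 = 1)
bits b7..b0 = 01011111 = 95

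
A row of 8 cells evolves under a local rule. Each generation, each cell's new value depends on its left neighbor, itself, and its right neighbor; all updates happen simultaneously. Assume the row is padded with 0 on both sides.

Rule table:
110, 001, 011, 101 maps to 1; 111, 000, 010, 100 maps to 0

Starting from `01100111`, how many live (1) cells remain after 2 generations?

generation 1: 11101101
generation 2: 10111110
count of 1: 6

6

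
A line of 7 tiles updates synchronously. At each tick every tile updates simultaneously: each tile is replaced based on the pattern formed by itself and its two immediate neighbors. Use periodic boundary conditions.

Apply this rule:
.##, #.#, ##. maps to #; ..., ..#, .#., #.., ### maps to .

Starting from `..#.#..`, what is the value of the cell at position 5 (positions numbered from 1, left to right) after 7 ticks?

.

...#...
.......
.......  (fixed point — unchanged through tick 7)
position 5 holds .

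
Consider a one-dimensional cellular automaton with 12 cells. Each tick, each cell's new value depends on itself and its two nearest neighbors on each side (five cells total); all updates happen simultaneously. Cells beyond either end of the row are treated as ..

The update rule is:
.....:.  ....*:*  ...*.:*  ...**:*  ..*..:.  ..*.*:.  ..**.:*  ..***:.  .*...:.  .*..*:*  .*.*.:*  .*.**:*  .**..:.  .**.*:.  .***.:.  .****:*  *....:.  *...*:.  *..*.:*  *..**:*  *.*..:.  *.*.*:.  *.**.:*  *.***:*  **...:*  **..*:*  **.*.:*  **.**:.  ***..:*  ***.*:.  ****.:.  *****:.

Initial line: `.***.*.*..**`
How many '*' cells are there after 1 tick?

*...*.*.***.
count of *: 6

6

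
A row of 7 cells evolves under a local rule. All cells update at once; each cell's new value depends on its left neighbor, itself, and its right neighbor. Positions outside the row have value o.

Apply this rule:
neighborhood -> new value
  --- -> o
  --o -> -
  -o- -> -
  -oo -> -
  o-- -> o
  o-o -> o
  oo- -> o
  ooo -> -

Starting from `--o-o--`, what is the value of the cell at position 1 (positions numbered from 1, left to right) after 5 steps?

o

o--o-o-
oo--o-o
-oo--o-
o-oo--o
oo-oo--
position 1 holds o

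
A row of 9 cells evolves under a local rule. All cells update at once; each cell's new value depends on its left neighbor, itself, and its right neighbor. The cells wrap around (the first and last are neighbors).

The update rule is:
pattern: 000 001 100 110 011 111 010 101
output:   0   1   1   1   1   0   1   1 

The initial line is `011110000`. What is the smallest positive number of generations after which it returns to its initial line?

6

generation 1: 110011000
generation 2: 111111101
generation 3: 000000111
generation 4: 100001101
generation 5: 110011111
generation 6: 011110000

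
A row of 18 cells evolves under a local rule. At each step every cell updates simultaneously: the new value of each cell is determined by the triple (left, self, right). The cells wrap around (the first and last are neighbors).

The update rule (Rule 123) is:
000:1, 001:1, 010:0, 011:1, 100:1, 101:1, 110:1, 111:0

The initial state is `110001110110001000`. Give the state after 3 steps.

111111011111110111

111111011111110111
000001110000011100
111111011111110111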